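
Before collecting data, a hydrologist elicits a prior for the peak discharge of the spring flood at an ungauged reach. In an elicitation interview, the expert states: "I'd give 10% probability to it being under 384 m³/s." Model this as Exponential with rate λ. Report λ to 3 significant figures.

λ ≈ 0.000274

P(T < 384.0) = 1 − e^(−λ·384.0) = 0.1, so λ = −ln(1−0.1)/384.0 = −ln(0.9)/384.0 = 0.000274.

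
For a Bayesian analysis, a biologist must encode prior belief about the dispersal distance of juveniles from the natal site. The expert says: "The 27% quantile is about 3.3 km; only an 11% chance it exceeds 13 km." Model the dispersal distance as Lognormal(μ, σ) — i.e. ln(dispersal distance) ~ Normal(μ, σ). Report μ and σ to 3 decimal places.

μ ≈ 1.651, σ ≈ 0.745

If T ~ Lognormal(μ,σ) then ln T ~ Normal(μ,σ), so the p-quantile of ln T is μ + z_p·σ.
ln(3.3) = 1.194 and ln(13) = 2.565; z_{0.27} = -0.6128, z_{0.89} = 1.227.
σ = (2.565 − 1.194)/(1.227 − (-0.6128)) = 0.745.
μ = 1.194 − (-0.6128)·0.745 = 1.651.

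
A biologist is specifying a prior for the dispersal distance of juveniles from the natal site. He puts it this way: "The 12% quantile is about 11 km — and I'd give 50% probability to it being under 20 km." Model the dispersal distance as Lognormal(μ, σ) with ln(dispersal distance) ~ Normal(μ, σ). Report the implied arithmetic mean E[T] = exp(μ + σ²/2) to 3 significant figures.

E[T] ≈ 22.8 km

If T ~ Lognormal(μ,σ) then ln T ~ Normal(μ,σ), so the p-quantile of ln T is μ + z_p·σ.
ln(11) = 2.398 and ln(20) = 2.996; z_{0.12} = -1.175, z_{0.5} = 0.
σ = (2.996 − 2.398)/(0 − (-1.175)) = 0.509.
μ = 2.398 − (-1.175)·0.509 = 2.996.
E[T] = exp(μ + σ²/2) = exp(2.996 + 0.1294) = 22.8 km.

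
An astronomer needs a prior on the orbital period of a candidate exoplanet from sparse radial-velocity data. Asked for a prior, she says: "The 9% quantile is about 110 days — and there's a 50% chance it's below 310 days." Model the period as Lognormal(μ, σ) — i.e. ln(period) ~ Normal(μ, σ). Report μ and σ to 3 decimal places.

μ ≈ 5.737, σ ≈ 0.773

If T ~ Lognormal(μ,σ) then ln T ~ Normal(μ,σ), so the p-quantile of ln T is μ + z_p·σ.
ln(110) = 4.7 and ln(310) = 5.737; z_{0.09} = -1.341, z_{0.5} = 0.
σ = (5.737 − 4.7)/(0 − (-1.341)) = 0.773.
μ = 4.7 − (-1.341)·0.773 = 5.737.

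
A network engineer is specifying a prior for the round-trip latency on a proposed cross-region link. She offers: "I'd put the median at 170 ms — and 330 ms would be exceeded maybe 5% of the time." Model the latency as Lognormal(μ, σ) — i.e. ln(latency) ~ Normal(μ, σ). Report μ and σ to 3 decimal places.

μ ≈ 5.136, σ ≈ 0.403

If T ~ Lognormal(μ,σ) then ln T ~ Normal(μ,σ), so the p-quantile of ln T is μ + z_p·σ.
ln(170) = 5.136 and ln(330) = 5.799; z_{0.5} = 0, z_{0.95} = 1.645.
σ = (5.799 − 5.136)/(1.645 − (0)) = 0.403.
μ = 5.136 − (0)·0.403 = 5.136.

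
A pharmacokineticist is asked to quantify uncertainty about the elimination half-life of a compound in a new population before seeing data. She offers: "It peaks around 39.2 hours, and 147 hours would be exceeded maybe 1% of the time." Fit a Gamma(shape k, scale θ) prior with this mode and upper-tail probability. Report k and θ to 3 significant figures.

Gamma(k,θ) with k>1 has mode (k−1)θ, so θ = 39.2/(k−1).
Need P(X < 147) = 0.99 with θ tied to k this way. Start at k = 2, θ = 39.2: P(X<147) ≈ 0.888.
Too low — raise k to concentrate. Iterating converges to k ≈ 3.43.
Then θ = 39.2/(3.43−1) ≈ 16.1.

k ≈ 3.43, θ ≈ 16.1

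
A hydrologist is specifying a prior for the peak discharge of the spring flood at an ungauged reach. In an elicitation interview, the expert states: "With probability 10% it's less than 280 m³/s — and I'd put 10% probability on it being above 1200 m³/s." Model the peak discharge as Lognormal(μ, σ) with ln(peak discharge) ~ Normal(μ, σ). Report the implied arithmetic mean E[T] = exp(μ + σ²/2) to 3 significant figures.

E[T] ≈ 681 m³/s

If T ~ Lognormal(μ,σ) then ln T ~ Normal(μ,σ), so the p-quantile of ln T is μ + z_p·σ.
ln(280) = 5.635 and ln(1200) = 7.09; z_{0.1} = -1.282, z_{0.9} = 1.282.
σ = (7.09 − 5.635)/(1.282 − (-1.282)) = 0.568.
μ = 5.635 − (-1.282)·0.568 = 6.362.
E[T] = exp(μ + σ²/2) = exp(6.362 + 0.1612) = 681 m³/s.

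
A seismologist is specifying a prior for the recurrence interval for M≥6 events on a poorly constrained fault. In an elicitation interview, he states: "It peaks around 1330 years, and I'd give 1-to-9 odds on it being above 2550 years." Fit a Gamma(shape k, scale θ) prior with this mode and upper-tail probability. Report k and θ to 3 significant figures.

k ≈ 5.52, θ ≈ 295

Gamma(k,θ) with k>1 has mode (k−1)θ, so θ = 1330/(k−1).
Need P(X < 2550) = 0.9 with θ tied to k this way. Start at k = 2, θ = 1330: P(X<2550) ≈ 0.571.
Too low — raise k to concentrate. Iterating converges to k ≈ 5.52.
Then θ = 1330/(5.52−1) ≈ 295.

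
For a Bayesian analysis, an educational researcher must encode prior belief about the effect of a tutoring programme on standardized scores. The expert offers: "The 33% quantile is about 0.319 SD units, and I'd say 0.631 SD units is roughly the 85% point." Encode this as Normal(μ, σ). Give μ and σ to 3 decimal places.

For Normal(μ,σ), the p-quantile is μ + z_p·σ. Here z_{0.33} = -0.4399, z_{0.85} = 1.036.
So 0.319 = μ − 0.4399σ and 0.631 = μ + 1.036σ.
Subtracting: σ = (0.631 − 0.319)/(1.036 − (-0.4399)) = 0.211.
Then μ = 0.319 − (-0.4399)·0.211 = 0.412.

μ = 0.412, σ = 0.211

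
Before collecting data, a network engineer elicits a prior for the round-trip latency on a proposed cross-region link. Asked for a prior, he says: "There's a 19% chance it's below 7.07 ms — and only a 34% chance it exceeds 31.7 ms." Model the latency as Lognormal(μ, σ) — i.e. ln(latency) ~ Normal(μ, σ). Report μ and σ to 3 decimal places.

μ ≈ 2.977, σ ≈ 1.163

If T ~ Lognormal(μ,σ) then ln T ~ Normal(μ,σ), so the p-quantile of ln T is μ + z_p·σ.
ln(7.07) = 1.956 and ln(31.7) = 3.456; z_{0.19} = -0.8779, z_{0.66} = 0.4125.
σ = (3.456 − 1.956)/(0.4125 − (-0.8779)) = 1.163.
μ = 1.956 − (-0.8779)·1.163 = 2.977.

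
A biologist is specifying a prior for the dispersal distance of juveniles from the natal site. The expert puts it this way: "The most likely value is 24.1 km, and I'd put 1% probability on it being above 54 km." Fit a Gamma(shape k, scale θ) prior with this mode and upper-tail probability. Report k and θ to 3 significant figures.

k ≈ 8.38, θ ≈ 3.27

Gamma(k,θ) with k>1 has mode (k−1)θ, so θ = 24.1/(k−1).
Need P(X < 54) = 0.99 with θ tied to k this way. Start at k = 2, θ = 24.1: P(X<54) ≈ 0.655.
Too low — raise k to concentrate. Iterating converges to k ≈ 8.38.
Then θ = 24.1/(8.38−1) ≈ 3.27.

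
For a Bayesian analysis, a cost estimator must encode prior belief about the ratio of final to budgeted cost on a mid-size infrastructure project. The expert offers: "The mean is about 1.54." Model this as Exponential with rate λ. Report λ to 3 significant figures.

λ ≈ 0.649

Exponential mean = 1/λ, so λ = 1/1.54 = 0.649.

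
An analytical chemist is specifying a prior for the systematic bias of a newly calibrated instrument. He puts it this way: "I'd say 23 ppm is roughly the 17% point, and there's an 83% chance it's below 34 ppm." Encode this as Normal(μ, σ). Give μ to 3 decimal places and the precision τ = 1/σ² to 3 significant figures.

The p-quantile of Normal(μ,σ) is μ + z_p·σ, with z_{0.17} = -0.9542 and z_{0.83} = 0.9542.
Eliminate σ: μ = (z₂·x₁ − z₁·x₂)/(z₂ − z₁) = (0.9542·23 − (-0.9542)·34)/1.908 = 28.500.
Then σ = (x₂ − x₁)/(z₂ − z₁) = (34 − 23)/1.908 = 5.764.
Precision τ = 1/σ² = 1/5.764² = 0.0301.

μ = 28.500, τ = 0.0301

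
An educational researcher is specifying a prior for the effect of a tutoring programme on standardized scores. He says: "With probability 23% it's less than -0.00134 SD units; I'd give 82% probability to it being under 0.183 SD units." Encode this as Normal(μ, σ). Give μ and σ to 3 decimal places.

The p-quantile of Normal(μ,σ) is μ + z_p·σ, with z_{0.23} = -0.7388 and z_{0.82} = 0.9154.
Eliminate σ: μ = (z₂·x₁ − z₁·x₂)/(z₂ − z₁) = (0.9154·-0.00134 − (-0.7388)·0.183)/1.654 = 0.081.
Then σ = (x₂ − x₁)/(z₂ − z₁) = (0.183 − -0.00134)/1.654 = 0.111.

μ = 0.081, σ = 0.111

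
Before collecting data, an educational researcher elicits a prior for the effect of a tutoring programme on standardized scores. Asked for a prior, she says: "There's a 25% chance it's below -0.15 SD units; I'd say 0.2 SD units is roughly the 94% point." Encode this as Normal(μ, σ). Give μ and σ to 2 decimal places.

μ = -0.04, σ = 0.16

For Normal(μ,σ), the p-quantile is μ + z_p·σ. Here z_{0.25} = -0.6745, z_{0.94} = 1.555.
So -0.15 = μ − 0.6745σ and 0.2 = μ + 1.555σ.
Subtracting: σ = (0.2 − -0.15)/(1.555 − (-0.6745)) = 0.16.
Then μ = -0.15 − (-0.6745)·0.16 = -0.04.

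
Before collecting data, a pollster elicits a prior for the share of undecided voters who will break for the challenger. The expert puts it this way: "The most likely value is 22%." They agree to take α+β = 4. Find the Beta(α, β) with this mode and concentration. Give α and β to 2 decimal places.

α = 1.44, β = 2.56

For α,β > 1 the Beta mode is (α−1)/(α+β−2). With α+β = 4, the mode is (α−1)/2.
Set (α−1)/2 = 0.22 → α = 1 + 0.22·2 = 1.44.
β = 4 − α = 2.56.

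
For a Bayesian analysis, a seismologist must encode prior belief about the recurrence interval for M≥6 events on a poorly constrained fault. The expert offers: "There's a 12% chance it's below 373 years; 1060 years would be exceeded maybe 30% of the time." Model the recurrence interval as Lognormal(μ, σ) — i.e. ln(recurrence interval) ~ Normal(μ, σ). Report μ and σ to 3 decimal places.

μ ≈ 6.644, σ ≈ 0.615

If T ~ Lognormal(μ,σ) then ln T ~ Normal(μ,σ), so the p-quantile of ln T is μ + z_p·σ.
ln(373) = 5.922 and ln(1060) = 6.966; z_{0.12} = -1.175, z_{0.7} = 0.5244.
σ = (6.966 − 5.922)/(0.5244 − (-1.175)) = 0.615.
μ = 5.922 − (-1.175)·0.615 = 6.644.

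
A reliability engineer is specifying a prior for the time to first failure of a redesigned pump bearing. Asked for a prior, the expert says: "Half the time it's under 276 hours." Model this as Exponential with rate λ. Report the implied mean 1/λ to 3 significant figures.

Exponential median = ln 2 / λ, so λ = ln 2 / 276.0 = 0.00251.
Mean = 1/λ = 398 hours.

mean ≈ 398 hours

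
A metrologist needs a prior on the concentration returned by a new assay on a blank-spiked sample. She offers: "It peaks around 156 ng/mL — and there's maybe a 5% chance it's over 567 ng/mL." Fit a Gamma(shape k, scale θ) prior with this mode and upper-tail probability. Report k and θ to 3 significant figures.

k ≈ 2.54, θ ≈ 101

Gamma(k,θ) with k>1 has mode (k−1)θ, so θ = 156/(k−1).
Need P(X < 567) = 0.95 with θ tied to k this way. Start at k = 2, θ = 156: P(X<567) ≈ 0.878.
Too low — raise k to concentrate. Iterating converges to k ≈ 2.54.
Then θ = 156/(2.54−1) ≈ 101.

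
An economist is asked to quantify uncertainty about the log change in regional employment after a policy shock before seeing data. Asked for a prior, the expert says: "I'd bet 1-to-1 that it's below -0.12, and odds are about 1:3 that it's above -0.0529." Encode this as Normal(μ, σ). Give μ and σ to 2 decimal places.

μ = -0.12, σ = 0.10

The p-quantile of Normal(μ,σ) is μ + z_p·σ, with z_{0.5} = 0 and z_{0.75} = 0.6745.
Eliminate σ: μ = (z₂·x₁ − z₁·x₂)/(z₂ − z₁) = (0.6745·-0.12 − (0)·-0.0529)/0.6745 = -0.12.
Then σ = (x₂ − x₁)/(z₂ − z₁) = (-0.0529 − -0.12)/0.6745 = 0.10.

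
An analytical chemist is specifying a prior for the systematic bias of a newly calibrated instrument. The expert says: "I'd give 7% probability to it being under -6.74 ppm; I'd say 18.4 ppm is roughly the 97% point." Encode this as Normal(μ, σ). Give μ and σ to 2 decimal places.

μ = 4.31, σ = 7.49

For Normal(μ,σ), the p-quantile is μ + z_p·σ. Here z_{0.07} = -1.476, z_{0.97} = 1.881.
So -6.74 = μ − 1.476σ and 18.4 = μ + 1.881σ.
Subtracting: σ = (18.4 − -6.74)/(1.881 − (-1.476)) = 7.49.
Then μ = -6.74 − (-1.476)·7.49 = 4.31.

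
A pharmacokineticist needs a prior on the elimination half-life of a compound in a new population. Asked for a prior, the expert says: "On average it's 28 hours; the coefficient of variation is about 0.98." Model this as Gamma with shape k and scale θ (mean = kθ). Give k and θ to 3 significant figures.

k ≈ 1.04, θ ≈ 26.9

For Gamma(k, scale θ): mean = kθ, variance = kθ², so CV = 1/√k.
CV = 0.98, hence k = 1/CV² = 1.04.
Then θ = mean/k = 28/1.04 = 26.9.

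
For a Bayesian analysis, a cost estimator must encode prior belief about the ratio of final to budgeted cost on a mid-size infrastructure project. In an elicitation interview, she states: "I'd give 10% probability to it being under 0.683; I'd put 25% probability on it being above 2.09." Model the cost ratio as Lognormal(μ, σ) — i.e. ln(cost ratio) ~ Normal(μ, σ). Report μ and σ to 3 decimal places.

If T ~ Lognormal(μ,σ) then ln T ~ Normal(μ,σ), so the p-quantile of ln T is μ + z_p·σ.
ln(0.683) = -0.3813 and ln(2.09) = 0.7372; z_{0.1} = -1.282, z_{0.75} = 0.6745.
σ = (0.7372 − -0.3813)/(0.6745 − (-1.282)) = 0.572.
μ = -0.3813 − (-1.282)·0.572 = 0.352.

μ ≈ 0.352, σ ≈ 0.572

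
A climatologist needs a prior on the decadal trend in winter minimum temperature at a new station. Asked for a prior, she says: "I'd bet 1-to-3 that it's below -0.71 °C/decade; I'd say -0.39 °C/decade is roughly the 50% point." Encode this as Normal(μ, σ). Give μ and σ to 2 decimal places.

The p-quantile of Normal(μ,σ) is μ + z_p·σ, with z_{0.25} = -0.6745 and z_{0.5} = 0.
Eliminate σ: μ = (z₂·x₁ − z₁·x₂)/(z₂ − z₁) = (0·-0.71 − (-0.6745)·-0.39)/0.6745 = -0.39.
Then σ = (x₂ − x₁)/(z₂ − z₁) = (-0.39 − -0.71)/0.6745 = 0.47.

μ = -0.39, σ = 0.47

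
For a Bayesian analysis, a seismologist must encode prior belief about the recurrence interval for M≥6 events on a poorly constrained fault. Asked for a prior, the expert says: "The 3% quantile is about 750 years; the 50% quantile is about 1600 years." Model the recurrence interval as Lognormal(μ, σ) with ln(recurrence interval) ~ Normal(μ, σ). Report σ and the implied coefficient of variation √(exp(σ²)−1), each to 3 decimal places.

σ ≈ 0.403, CV ≈ 0.420

If T ~ Lognormal(μ,σ) then ln T ~ Normal(μ,σ), so the p-quantile of ln T is μ + z_p·σ.
ln(750) = 6.62 and ln(1600) = 7.378; z_{0.03} = -1.881, z_{0.5} = 0.
σ = (7.378 − 6.62)/(0 − (-1.881)) = 0.403.
μ = 6.62 − (-1.881)·0.403 = 7.378.
CV = √(exp(σ²)−1) = √(exp(0.1623)−1) = 0.420.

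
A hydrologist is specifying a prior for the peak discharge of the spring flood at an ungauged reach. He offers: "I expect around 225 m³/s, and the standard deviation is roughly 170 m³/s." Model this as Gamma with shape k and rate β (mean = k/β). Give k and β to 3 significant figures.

k ≈ 1.75, β ≈ 0.00779

For Gamma(k, rate β): mean = k/β, variance = k/β², so CV = 1/√k.
CV = SD/mean = 170/225 = 0.7556, hence k = 1/CV² = 1.75.
Then β = k/mean = 1.75/225 = 0.00779.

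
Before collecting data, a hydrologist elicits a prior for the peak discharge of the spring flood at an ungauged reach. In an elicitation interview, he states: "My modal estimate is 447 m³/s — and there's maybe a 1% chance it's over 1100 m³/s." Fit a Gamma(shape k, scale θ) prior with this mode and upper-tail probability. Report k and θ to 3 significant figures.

Gamma(k,θ) with k>1 has mode (k−1)θ, so θ = 447/(k−1).
Need P(X < 1100) = 0.99 with θ tied to k this way. Start at k = 2, θ = 447: P(X<1100) ≈ 0.705.
Too low — raise k to concentrate. Iterating converges to k ≈ 6.81.
Then θ = 447/(6.81−1) ≈ 77.

k ≈ 6.81, θ ≈ 77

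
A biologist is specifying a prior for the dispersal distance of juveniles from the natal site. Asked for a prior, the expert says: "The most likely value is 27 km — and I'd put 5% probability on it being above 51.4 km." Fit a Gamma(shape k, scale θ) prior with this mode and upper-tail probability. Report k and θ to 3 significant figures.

k ≈ 7.71, θ ≈ 4.03

Gamma(k,θ) with k>1 has mode (k−1)θ, so θ = 27/(k−1).
Need P(X < 51.4) = 0.95 with θ tied to k this way. Start at k = 2, θ = 27: P(X<51.4) ≈ 0.567.
Too low — raise k to concentrate. Iterating converges to k ≈ 7.71.
Then θ = 27/(7.71−1) ≈ 4.03.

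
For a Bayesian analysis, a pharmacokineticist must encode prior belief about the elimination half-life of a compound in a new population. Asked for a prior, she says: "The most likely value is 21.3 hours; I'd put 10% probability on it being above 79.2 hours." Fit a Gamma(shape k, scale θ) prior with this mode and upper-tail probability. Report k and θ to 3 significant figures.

k ≈ 2.08, θ ≈ 19.8

Gamma(k,θ) with k>1 has mode (k−1)θ, so θ = 21.3/(k−1).
Need P(X < 79.2) = 0.9 with θ tied to k this way. Start at k = 2, θ = 21.3: P(X<79.2) ≈ 0.885.
Too low — raise k to concentrate. Iterating converges to k ≈ 2.08.
Then θ = 21.3/(2.08−1) ≈ 19.8.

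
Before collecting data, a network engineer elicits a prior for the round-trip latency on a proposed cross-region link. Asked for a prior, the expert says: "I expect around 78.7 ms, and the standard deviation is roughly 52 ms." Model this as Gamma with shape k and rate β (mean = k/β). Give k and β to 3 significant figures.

For Gamma(k, rate β): mean = k/β, variance = k/β², so CV = 1/√k.
CV = SD/mean = 52/78.7 = 0.6607, hence k = 1/CV² = 2.29.
Then β = k/mean = 2.29/78.7 = 0.0291.

k ≈ 2.29, β ≈ 0.0291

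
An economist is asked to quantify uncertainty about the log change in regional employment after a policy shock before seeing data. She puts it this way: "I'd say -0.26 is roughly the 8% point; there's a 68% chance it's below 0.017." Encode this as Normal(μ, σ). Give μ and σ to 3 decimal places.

For Normal(μ,σ), the p-quantile is μ + z_p·σ. Here z_{0.08} = -1.405, z_{0.68} = 0.4677.
So -0.26 = μ − 1.405σ and 0.017 = μ + 0.4677σ.
Subtracting: σ = (0.017 − -0.26)/(0.4677 − (-1.405)) = 0.148.
Then μ = -0.26 − (-1.405)·0.148 = -0.052.

μ = -0.052, σ = 0.148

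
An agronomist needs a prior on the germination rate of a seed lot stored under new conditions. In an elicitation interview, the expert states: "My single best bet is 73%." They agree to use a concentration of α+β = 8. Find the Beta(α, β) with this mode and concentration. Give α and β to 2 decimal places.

α = 5.38, β = 2.62

For α,β > 1 the Beta mode is (α−1)/(α+β−2). With α+β = 8, the mode is (α−1)/6.
Set (α−1)/6 = 0.73 → α = 1 + 0.73·6 = 5.38.
β = 8 − α = 2.62.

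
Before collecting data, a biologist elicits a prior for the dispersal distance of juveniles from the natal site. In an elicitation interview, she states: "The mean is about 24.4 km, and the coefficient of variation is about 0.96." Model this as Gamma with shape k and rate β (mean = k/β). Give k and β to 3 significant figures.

k ≈ 1.09, β ≈ 0.0445

For Gamma(k, rate β): mean = k/β, variance = k/β², so CV = 1/√k.
CV = 0.96, hence k = 1/CV² = 1.09.
Then β = k/mean = 1.09/24.4 = 0.0445.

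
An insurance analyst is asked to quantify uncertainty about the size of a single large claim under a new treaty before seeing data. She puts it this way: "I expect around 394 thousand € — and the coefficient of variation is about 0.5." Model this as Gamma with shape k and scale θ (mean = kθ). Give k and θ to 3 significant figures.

For Gamma(k, scale θ): mean = kθ, variance = kθ², so CV = 1/√k.
CV = 0.5, hence k = 1/CV² = 4.
Then θ = mean/k = 394/4 = 98.5.

k ≈ 4, θ ≈ 98.5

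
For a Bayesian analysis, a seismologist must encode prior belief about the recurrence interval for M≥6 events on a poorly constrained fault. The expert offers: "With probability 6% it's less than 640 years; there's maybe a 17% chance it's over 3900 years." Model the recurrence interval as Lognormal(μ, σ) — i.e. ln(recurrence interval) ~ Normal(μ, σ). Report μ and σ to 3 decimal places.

μ ≈ 7.581, σ ≈ 0.720

If T ~ Lognormal(μ,σ) then ln T ~ Normal(μ,σ), so the p-quantile of ln T is μ + z_p·σ.
ln(640) = 6.461 and ln(3900) = 8.269; z_{0.06} = -1.555, z_{0.83} = 0.9542.
σ = (8.269 − 6.461)/(0.9542 − (-1.555)) = 0.720.
μ = 6.461 − (-1.555)·0.720 = 7.581.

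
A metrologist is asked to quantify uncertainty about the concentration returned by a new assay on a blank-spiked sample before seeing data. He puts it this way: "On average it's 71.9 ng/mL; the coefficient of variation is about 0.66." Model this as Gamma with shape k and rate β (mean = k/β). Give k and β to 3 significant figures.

For Gamma(k, rate β): mean = k/β, variance = k/β², so CV = 1/√k.
CV = 0.66, hence k = 1/CV² = 2.3.
Then β = k/mean = 2.3/71.9 = 0.0319.

k ≈ 2.3, β ≈ 0.0319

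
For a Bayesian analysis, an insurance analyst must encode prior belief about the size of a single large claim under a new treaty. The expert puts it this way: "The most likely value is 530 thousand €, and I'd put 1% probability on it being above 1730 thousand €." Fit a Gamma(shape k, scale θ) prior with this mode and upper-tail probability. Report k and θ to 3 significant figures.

k ≈ 4.15, θ ≈ 168

Gamma(k,θ) with k>1 has mode (k−1)θ, so θ = 530/(k−1).
Need P(X < 1730) = 0.99 with θ tied to k this way. Start at k = 2, θ = 530: P(X<1730) ≈ 0.837.
Too low — raise k to concentrate. Iterating converges to k ≈ 4.15.
Then θ = 530/(4.15−1) ≈ 168.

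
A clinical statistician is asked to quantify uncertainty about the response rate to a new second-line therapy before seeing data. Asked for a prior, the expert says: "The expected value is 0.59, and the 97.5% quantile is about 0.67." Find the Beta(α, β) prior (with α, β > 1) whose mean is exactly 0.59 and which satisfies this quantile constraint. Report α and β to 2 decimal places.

With mean 0.59 fixed, write α = 0.59s, β = 0.41s where s = α+β.
Need P(θ < 0.67) = 0.975 under Beta(0.59s, 0.41s). Normal approximation: (q−m)/√(m(1−m)/s) ≈ z_{0.975} = 1.96, so s ≈ 0.59·0.41·(1.96)²/(0.67−0.59)² = 145.2.
At s = 145.2: P(θ<0.67) ≈ 0.977. Adjusting to match 0.975 gives s ≈ 139.40.
So α = 0.59·139.40 ≈ 82.25, β = 0.41·139.40 ≈ 57.15.

α ≈ 82.25, β ≈ 57.15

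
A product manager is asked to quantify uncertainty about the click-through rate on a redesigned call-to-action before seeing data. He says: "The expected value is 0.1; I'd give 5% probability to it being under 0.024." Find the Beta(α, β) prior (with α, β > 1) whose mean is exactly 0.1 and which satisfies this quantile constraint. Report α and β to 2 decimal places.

With mean 0.1 fixed, write α = 0.1s, β = 0.9s where s = α+β.
Need P(θ < 0.024) = 0.05 under Beta(0.1s, 0.9s). Normal approximation: (q−m)/√(m(1−m)/s) ≈ z_{0.05} = -1.64, so s ≈ 0.1·0.9·(-1.64)²/(0.024−0.1)² = 42.2.
At s = 42.2: P(θ<0.024) ≈ 0.012. Adjusting to match 0.05 gives s ≈ 24.65.
So α = 0.1·24.65 ≈ 2.46, β = 0.9·24.65 ≈ 22.18.

α ≈ 2.46, β ≈ 22.18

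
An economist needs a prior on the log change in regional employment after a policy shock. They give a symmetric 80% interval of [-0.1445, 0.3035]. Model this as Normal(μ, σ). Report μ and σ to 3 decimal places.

μ = 0.080, σ = 0.175

A symmetric 80% interval runs μ ± z·σ with z = 1.282.
Half-width = 0.224, so σ = 0.224/1.282 = 0.175.
μ is the interval midpoint, 0.080.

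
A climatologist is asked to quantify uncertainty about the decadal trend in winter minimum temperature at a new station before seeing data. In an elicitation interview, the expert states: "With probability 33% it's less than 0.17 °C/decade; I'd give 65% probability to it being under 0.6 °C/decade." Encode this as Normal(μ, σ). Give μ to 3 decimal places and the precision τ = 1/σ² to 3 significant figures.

μ = 0.399, τ = 3.68

The p-quantile of Normal(μ,σ) is μ + z_p·σ, with z_{0.33} = -0.4399 and z_{0.65} = 0.3853.
Eliminate σ: μ = (z₂·x₁ − z₁·x₂)/(z₂ − z₁) = (0.3853·0.17 − (-0.4399)·0.6)/0.8252 = 0.399.
Then σ = (x₂ − x₁)/(z₂ − z₁) = (0.6 − 0.17)/0.8252 = 0.521.
Precision τ = 1/σ² = 1/0.5211² = 3.68.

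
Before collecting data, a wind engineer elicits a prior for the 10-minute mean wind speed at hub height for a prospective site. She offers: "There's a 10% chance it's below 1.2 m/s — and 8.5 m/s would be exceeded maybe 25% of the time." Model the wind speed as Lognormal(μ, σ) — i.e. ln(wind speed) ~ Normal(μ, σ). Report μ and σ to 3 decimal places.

If T ~ Lognormal(μ,σ) then ln T ~ Normal(μ,σ), so the p-quantile of ln T is μ + z_p·σ.
ln(1.2) = 0.1823 and ln(8.5) = 2.14; z_{0.1} = -1.282, z_{0.75} = 0.6745.
σ = (2.14 − 0.1823)/(0.6745 − (-1.282)) = 1.001.
μ = 0.1823 − (-1.282)·1.001 = 1.465.

μ ≈ 1.465, σ ≈ 1.001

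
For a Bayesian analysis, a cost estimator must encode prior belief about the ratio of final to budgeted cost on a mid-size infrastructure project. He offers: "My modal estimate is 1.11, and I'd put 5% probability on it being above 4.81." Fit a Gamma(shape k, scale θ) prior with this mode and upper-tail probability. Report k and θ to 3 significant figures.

Gamma(k,θ) with k>1 has mode (k−1)θ, so θ = 1.11/(k−1).
Need P(X < 4.81) = 0.95 with θ tied to k this way. Start at k = 2, θ = 1.11: P(X<4.81) ≈ 0.930.
Too low — raise k to concentrate. Iterating converges to k ≈ 2.15.
Then θ = 1.11/(2.15−1) ≈ 0.965.

k ≈ 2.15, θ ≈ 0.965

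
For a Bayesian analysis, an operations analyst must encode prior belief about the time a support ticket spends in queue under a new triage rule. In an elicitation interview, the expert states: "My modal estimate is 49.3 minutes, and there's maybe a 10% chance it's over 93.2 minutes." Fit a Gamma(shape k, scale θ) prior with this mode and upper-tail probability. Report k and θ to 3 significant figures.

k ≈ 5.71, θ ≈ 10.5

Gamma(k,θ) with k>1 has mode (k−1)θ, so θ = 49.3/(k−1).
Need P(X < 93.2) = 0.9 with θ tied to k this way. Start at k = 2, θ = 49.3: P(X<93.2) ≈ 0.564.
Too low — raise k to concentrate. Iterating converges to k ≈ 5.71.
Then θ = 49.3/(5.71−1) ≈ 10.5.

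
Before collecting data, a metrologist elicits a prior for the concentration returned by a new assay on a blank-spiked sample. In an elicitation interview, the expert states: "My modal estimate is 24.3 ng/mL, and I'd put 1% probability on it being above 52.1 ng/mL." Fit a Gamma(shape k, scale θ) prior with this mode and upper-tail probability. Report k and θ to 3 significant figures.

Gamma(k,θ) with k>1 has mode (k−1)θ, so θ = 24.3/(k−1).
Need P(X < 52.1) = 0.99 with θ tied to k this way. Start at k = 2, θ = 24.3: P(X<52.1) ≈ 0.632.
Too low — raise k to concentrate. Iterating converges to k ≈ 9.33.
Then θ = 24.3/(9.33−1) ≈ 2.92.

k ≈ 9.33, θ ≈ 2.92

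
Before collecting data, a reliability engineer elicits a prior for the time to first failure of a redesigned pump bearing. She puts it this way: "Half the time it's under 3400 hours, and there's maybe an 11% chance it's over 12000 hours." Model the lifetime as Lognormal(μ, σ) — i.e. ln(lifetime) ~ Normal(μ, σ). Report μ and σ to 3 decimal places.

If T ~ Lognormal(μ,σ) then ln T ~ Normal(μ,σ), so the p-quantile of ln T is μ + z_p·σ.
ln(3400) = 8.132 and ln(12000) = 9.393; z_{0.5} = 0, z_{0.89} = 1.227.
σ = (9.393 − 8.132)/(1.227 − (0)) = 1.028.
μ = 8.132 − (0)·1.028 = 8.132.

μ ≈ 8.132, σ ≈ 1.028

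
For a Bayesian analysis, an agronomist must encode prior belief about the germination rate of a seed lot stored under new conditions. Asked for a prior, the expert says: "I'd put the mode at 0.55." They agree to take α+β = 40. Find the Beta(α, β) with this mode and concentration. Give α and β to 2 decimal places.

For α,β > 1 the Beta mode is (α−1)/(α+β−2). With α+β = 40, the mode is (α−1)/38.
Set (α−1)/38 = 0.55 → α = 1 + 0.55·38 = 21.90.
β = 40 − α = 18.10.

α = 21.90, β = 18.10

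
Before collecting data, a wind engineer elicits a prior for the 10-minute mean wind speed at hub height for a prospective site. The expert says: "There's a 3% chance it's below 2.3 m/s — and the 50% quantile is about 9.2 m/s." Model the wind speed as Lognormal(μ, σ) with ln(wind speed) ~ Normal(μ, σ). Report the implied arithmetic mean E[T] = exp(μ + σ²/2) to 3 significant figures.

If T ~ Lognormal(μ,σ) then ln T ~ Normal(μ,σ), so the p-quantile of ln T is μ + z_p·σ.
ln(2.3) = 0.8329 and ln(9.2) = 2.219; z_{0.03} = -1.881, z_{0.5} = 0.
σ = (2.219 − 0.8329)/(0 − (-1.881)) = 0.737.
μ = 0.8329 − (-1.881)·0.737 = 2.219.
E[T] = exp(μ + σ²/2) = exp(2.219 + 0.2716) = 12.1 m/s.

E[T] ≈ 12.1 m/s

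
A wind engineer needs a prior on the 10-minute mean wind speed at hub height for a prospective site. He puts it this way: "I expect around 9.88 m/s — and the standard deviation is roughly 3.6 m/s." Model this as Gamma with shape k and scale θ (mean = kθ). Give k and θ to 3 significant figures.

k ≈ 7.53, θ ≈ 1.31

For Gamma(k, scale θ): mean = kθ, variance = kθ², so CV = 1/√k.
CV = SD/mean = 3.6/9.88 = 0.3644, hence k = 1/CV² = 7.53.
Then θ = mean/k = 9.88/7.53 = 1.31.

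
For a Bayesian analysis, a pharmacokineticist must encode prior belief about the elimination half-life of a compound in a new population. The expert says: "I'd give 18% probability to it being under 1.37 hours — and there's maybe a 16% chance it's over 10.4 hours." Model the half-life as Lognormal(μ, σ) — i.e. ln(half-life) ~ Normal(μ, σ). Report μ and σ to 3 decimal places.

If T ~ Lognormal(μ,σ) then ln T ~ Normal(μ,σ), so the p-quantile of ln T is μ + z_p·σ.
ln(1.37) = 0.3148 and ln(10.4) = 2.342; z_{0.18} = -0.9154, z_{0.84} = 0.9945.
σ = (2.342 − 0.3148)/(0.9945 − (-0.9154)) = 1.061.
μ = 0.3148 − (-0.9154)·1.061 = 1.286.

μ ≈ 1.286, σ ≈ 1.061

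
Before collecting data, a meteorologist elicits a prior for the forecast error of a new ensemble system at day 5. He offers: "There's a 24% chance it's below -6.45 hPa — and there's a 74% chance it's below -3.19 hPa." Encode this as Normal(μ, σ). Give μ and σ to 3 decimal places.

For Normal(μ,σ), the p-quantile is μ + z_p·σ. Here z_{0.24} = -0.7063, z_{0.74} = 0.6433.
So -6.45 = μ − 0.7063σ and -3.19 = μ + 0.6433σ.
Subtracting: σ = (-3.19 − -6.45)/(0.6433 − (-0.7063)) = 2.415.
Then μ = -6.45 − (-0.7063)·2.415 = -4.744.

μ = -4.744, σ = 2.415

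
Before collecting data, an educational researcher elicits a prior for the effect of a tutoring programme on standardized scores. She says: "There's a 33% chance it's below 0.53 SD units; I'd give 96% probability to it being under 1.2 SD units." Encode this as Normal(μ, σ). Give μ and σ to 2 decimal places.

μ = 0.66, σ = 0.31

The p-quantile of Normal(μ,σ) is μ + z_p·σ, with z_{0.33} = -0.4399 and z_{0.96} = 1.751.
Eliminate σ: μ = (z₂·x₁ − z₁·x₂)/(z₂ − z₁) = (1.751·0.53 − (-0.4399)·1.2)/2.191 = 0.66.
Then σ = (x₂ − x₁)/(z₂ − z₁) = (1.2 − 0.53)/2.191 = 0.31.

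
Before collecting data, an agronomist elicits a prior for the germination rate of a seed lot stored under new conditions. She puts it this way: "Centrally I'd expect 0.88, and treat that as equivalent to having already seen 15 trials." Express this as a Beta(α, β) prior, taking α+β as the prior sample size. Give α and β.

Under the effective-sample-size interpretation, Beta(α, β) has prior mean α/(α+β) and prior sample size α+β.
So α+β = 15 and α/(α+β) = 0.88, giving α = 0.88·15 = 13.2 and β = 15 − 13.2 = 1.8.

α = 13.2, β = 1.8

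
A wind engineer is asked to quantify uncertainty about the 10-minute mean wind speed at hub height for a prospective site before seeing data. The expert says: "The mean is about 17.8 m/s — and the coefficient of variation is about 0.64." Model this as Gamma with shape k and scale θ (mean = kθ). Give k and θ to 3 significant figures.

For Gamma(k, scale θ): mean = kθ, variance = kθ², so CV = 1/√k.
CV = 0.64, hence k = 1/CV² = 2.44.
Then θ = mean/k = 17.8/2.44 = 7.29.

k ≈ 2.44, θ ≈ 7.29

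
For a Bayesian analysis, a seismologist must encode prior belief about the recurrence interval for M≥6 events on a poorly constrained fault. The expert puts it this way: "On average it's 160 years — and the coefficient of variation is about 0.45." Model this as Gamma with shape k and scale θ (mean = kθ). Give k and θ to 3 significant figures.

k ≈ 4.94, θ ≈ 32.4

For Gamma(k, scale θ): mean = kθ, variance = kθ², so CV = 1/√k.
CV = 0.45, hence k = 1/CV² = 4.94.
Then θ = mean/k = 160/4.94 = 32.4.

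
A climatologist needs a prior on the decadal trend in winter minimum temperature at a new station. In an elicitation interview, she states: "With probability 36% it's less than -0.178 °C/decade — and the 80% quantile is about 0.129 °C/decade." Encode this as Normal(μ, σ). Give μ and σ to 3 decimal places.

μ = -0.086, σ = 0.256

The p-quantile of Normal(μ,σ) is μ + z_p·σ, with z_{0.36} = -0.3585 and z_{0.8} = 0.8416.
Eliminate σ: μ = (z₂·x₁ − z₁·x₂)/(z₂ − z₁) = (0.8416·-0.178 − (-0.3585)·0.129)/1.2 = -0.086.
Then σ = (x₂ − x₁)/(z₂ − z₁) = (0.129 − -0.178)/1.2 = 0.256.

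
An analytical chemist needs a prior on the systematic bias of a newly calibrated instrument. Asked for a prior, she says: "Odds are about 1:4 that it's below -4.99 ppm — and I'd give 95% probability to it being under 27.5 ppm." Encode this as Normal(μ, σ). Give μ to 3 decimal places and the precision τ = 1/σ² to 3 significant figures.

The p-quantile of Normal(μ,σ) is μ + z_p·σ, with z_{0.2} = -0.8416 and z_{0.95} = 1.645.
Eliminate σ: μ = (z₂·x₁ − z₁·x₂)/(z₂ − z₁) = (1.645·-4.99 − (-0.8416)·27.5)/2.486 = 6.007.
Then σ = (x₂ − x₁)/(z₂ − z₁) = (27.5 − -4.99)/2.486 = 13.067.
Precision τ = 1/σ² = 1/13.07² = 0.00586.

μ = 6.007, τ = 0.00586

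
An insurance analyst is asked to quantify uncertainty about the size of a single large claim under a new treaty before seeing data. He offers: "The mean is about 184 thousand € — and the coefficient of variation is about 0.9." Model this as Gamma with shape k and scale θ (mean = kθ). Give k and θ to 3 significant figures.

k ≈ 1.23, θ ≈ 149

For Gamma(k, scale θ): mean = kθ, variance = kθ², so CV = 1/√k.
CV = 0.9, hence k = 1/CV² = 1.23.
Then θ = mean/k = 184/1.23 = 149.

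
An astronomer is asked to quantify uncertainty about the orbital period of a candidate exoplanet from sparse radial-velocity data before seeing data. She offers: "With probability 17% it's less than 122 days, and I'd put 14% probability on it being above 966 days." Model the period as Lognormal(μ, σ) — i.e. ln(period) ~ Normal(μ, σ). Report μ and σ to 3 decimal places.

μ ≈ 5.774, σ ≈ 1.017

If T ~ Lognormal(μ,σ) then ln T ~ Normal(μ,σ), so the p-quantile of ln T is μ + z_p·σ.
ln(122) = 4.804 and ln(966) = 6.873; z_{0.17} = -0.9542, z_{0.86} = 1.08.
σ = (6.873 − 4.804)/(1.08 − (-0.9542)) = 1.017.
μ = 4.804 − (-0.9542)·1.017 = 5.774.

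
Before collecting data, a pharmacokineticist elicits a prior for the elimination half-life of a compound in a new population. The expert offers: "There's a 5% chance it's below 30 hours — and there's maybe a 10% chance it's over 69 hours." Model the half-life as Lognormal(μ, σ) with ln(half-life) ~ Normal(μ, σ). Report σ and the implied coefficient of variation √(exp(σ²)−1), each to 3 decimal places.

If T ~ Lognormal(μ,σ) then ln T ~ Normal(μ,σ), so the p-quantile of ln T is μ + z_p·σ.
ln(30) = 3.401 and ln(69) = 4.234; z_{0.05} = -1.645, z_{0.9} = 1.282.
σ = (4.234 − 3.401)/(1.282 − (-1.645)) = 0.285.
μ = 3.401 − (-1.645)·0.285 = 3.869.
CV = √(exp(σ²)−1) = √(exp(0.0810)−1) = 0.290.

σ ≈ 0.285, CV ≈ 0.290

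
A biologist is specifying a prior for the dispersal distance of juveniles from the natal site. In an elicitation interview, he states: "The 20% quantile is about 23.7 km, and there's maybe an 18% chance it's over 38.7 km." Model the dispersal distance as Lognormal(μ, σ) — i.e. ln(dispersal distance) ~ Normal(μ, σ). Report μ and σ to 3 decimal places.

If T ~ Lognormal(μ,σ) then ln T ~ Normal(μ,σ), so the p-quantile of ln T is μ + z_p·σ.
ln(23.7) = 3.165 and ln(38.7) = 3.656; z_{0.2} = -0.8416, z_{0.82} = 0.9154.
σ = (3.656 − 3.165)/(0.9154 − (-0.8416)) = 0.279.
μ = 3.165 − (-0.8416)·0.279 = 3.400.

μ ≈ 3.400, σ ≈ 0.279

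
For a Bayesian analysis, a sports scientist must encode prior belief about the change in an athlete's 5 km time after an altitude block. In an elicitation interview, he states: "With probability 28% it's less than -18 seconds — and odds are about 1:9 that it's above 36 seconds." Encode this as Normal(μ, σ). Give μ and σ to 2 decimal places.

μ = -1.12, σ = 28.96

For Normal(μ,σ), the p-quantile is μ + z_p·σ. Here z_{0.28} = -0.5828, z_{0.9} = 1.282.
So -18 = μ − 0.5828σ and 36 = μ + 1.282σ.
Subtracting: σ = (36 − -18)/(1.282 − (-0.5828)) = 28.96.
Then μ = -18 − (-0.5828)·28.96 = -1.12.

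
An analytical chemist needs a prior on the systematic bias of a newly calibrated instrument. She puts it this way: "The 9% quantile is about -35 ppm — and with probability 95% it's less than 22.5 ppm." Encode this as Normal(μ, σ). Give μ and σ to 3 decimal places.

μ = -9.178, σ = 19.259

The p-quantile of Normal(μ,σ) is μ + z_p·σ, with z_{0.09} = -1.341 and z_{0.95} = 1.645.
Eliminate σ: μ = (z₂·x₁ − z₁·x₂)/(z₂ − z₁) = (1.645·-35 − (-1.341)·22.5)/2.986 = -9.178.
Then σ = (x₂ − x₁)/(z₂ − z₁) = (22.5 − -35)/2.986 = 19.259.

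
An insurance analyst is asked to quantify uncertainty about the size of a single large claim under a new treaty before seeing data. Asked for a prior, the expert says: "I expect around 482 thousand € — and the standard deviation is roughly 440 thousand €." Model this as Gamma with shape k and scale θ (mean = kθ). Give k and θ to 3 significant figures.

k ≈ 1.2, θ ≈ 402

For Gamma(k, scale θ): mean = kθ, variance = kθ², so CV = 1/√k.
CV = SD/mean = 440/482 = 0.9129, hence k = 1/CV² = 1.2.
Then θ = mean/k = 482/1.2 = 402.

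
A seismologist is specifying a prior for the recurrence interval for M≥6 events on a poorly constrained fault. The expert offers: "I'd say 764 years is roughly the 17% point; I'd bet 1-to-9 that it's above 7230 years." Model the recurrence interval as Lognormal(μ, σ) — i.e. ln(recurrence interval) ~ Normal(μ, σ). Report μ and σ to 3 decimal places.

μ ≈ 7.598, σ ≈ 1.005

If T ~ Lognormal(μ,σ) then ln T ~ Normal(μ,σ), so the p-quantile of ln T is μ + z_p·σ.
ln(764) = 6.639 and ln(7230) = 8.886; z_{0.17} = -0.9542, z_{0.9} = 1.282.
σ = (8.886 − 6.639)/(1.282 − (-0.9542)) = 1.005.
μ = 6.639 − (-0.9542)·1.005 = 7.598.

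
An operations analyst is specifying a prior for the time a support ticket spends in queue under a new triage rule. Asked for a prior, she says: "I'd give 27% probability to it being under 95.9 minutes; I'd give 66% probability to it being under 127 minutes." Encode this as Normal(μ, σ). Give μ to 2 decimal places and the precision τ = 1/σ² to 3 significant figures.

For Normal(μ,σ), the p-quantile is μ + z_p·σ. Here z_{0.27} = -0.6128, z_{0.66} = 0.4125.
So 95.9 = μ − 0.6128σ and 127 = μ + 0.4125σ.
Subtracting: σ = (127 − 95.9)/(0.4125 − (-0.6128)) = 30.33.
Then μ = 95.9 − (-0.6128)·30.33 = 114.49.
Precision τ = 1/σ² = 1/30.33² = 0.00109.

μ = 114.49, τ = 0.00109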